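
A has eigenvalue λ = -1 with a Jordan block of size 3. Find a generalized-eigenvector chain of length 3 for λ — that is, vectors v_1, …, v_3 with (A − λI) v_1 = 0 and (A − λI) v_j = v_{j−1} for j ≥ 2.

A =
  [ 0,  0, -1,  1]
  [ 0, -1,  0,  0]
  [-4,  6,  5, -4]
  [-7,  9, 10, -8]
A Jordan chain for λ = -1 of length 3:
v_1 = (-2, 0, 0, 2)ᵀ
v_2 = (1, 0, -4, -7)ᵀ
v_3 = (1, 0, 0, 0)ᵀ

Let N = A − (-1)·I. We want v_3 with N^3 v_3 = 0 but N^2 v_3 ≠ 0; then v_{j-1} := N · v_j for j = 3, …, 2.

Pick v_3 = (1, 0, 0, 0)ᵀ.
Then v_2 = N · v_3 = (1, 0, -4, -7)ᵀ.
Then v_1 = N · v_2 = (-2, 0, 0, 2)ᵀ.

Sanity check: (A − (-1)·I) v_1 = (0, 0, 0, 0)ᵀ = 0. ✓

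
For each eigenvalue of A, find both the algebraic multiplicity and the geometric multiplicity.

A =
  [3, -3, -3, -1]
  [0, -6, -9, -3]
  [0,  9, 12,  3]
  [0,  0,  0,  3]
λ = 3: alg = 4, geom = 3

Step 1 — factor the characteristic polynomial to read off the algebraic multiplicities:
  χ_A(x) = (x - 3)^4

Step 2 — compute geometric multiplicities via the rank-nullity identity g(λ) = n − rank(A − λI):
  rank(A − (3)·I) = 1, so dim ker(A − (3)·I) = n − 1 = 3

Summary:
  λ = 3: algebraic multiplicity = 4, geometric multiplicity = 3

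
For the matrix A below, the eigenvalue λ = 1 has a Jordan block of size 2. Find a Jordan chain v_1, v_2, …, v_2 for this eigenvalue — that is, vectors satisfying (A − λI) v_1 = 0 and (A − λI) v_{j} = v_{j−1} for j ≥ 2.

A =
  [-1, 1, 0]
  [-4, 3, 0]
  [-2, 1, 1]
A Jordan chain for λ = 1 of length 2:
v_1 = (-2, -4, -2)ᵀ
v_2 = (1, 0, 0)ᵀ

Let N = A − (1)·I. We want v_2 with N^2 v_2 = 0 but N^1 v_2 ≠ 0; then v_{j-1} := N · v_j for j = 2, …, 2.

Pick v_2 = (1, 0, 0)ᵀ.
Then v_1 = N · v_2 = (-2, -4, -2)ᵀ.

Sanity check: (A − (1)·I) v_1 = (0, 0, 0)ᵀ = 0. ✓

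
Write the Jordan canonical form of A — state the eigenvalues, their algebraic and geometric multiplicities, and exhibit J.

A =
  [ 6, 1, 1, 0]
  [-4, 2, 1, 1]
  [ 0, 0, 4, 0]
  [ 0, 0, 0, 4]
J_3(4) ⊕ J_1(4)

The characteristic polynomial is
  det(x·I − A) = x^4 - 16*x^3 + 96*x^2 - 256*x + 256 = (x - 4)^4

Eigenvalues and multiplicities (the geometric multiplicity of λ is n − rank(A − λI), which equals the number of Jordan blocks for λ):
  λ = 4: algebraic multiplicity = 4, geometric multiplicity = 2

Determining the block sizes for each eigenvalue:
  λ = 4: with am = 4 and gm = 2, the partition is not yet determined (e.g. several partitions of 4 into 2 parts exist). Let N = A − (4)·I. Computing rank(N^1) = 2, rank(N^2) = 1, rank(N^3) = 0; the number of blocks of size ≥ j is rank(N^{j−1}) − rank(N^j), giving [2, 1, 1]. So we have 1 block(s) of size 3, 1 block(s) of size 1 → block sizes [3, 1]

Assembling the blocks gives a Jordan form
J =
  [4, 1, 0, 0]
  [0, 4, 1, 0]
  [0, 0, 4, 0]
  [0, 0, 0, 4]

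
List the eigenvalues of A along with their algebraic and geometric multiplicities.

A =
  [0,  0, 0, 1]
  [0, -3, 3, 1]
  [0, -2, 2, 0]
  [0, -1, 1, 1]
λ = 0: alg = 4, geom = 2

Step 1 — factor the characteristic polynomial to read off the algebraic multiplicities:
  χ_A(x) = x^4

Step 2 — compute geometric multiplicities via the rank-nullity identity g(λ) = n − rank(A − λI):
  rank(A − (0)·I) = 2, so dim ker(A − (0)·I) = n − 2 = 2

Summary:
  λ = 0: algebraic multiplicity = 4, geometric multiplicity = 2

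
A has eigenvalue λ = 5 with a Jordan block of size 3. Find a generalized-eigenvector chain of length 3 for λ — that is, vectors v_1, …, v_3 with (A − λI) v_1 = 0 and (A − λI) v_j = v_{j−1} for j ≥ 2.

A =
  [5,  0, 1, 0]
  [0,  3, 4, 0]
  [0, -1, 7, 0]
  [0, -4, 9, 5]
A Jordan chain for λ = 5 of length 3:
v_1 = (-1, 0, 0, -1)ᵀ
v_2 = (0, -2, -1, -4)ᵀ
v_3 = (0, 1, 0, 0)ᵀ

Let N = A − (5)·I. We want v_3 with N^3 v_3 = 0 but N^2 v_3 ≠ 0; then v_{j-1} := N · v_j for j = 3, …, 2.

Pick v_3 = (0, 1, 0, 0)ᵀ.
Then v_2 = N · v_3 = (0, -2, -1, -4)ᵀ.
Then v_1 = N · v_2 = (-1, 0, 0, -1)ᵀ.

Sanity check: (A − (5)·I) v_1 = (0, 0, 0, 0)ᵀ = 0. ✓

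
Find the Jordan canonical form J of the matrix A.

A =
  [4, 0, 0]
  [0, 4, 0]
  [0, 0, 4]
J_1(4) ⊕ J_1(4) ⊕ J_1(4)

The characteristic polynomial is
  det(x·I − A) = x^3 - 12*x^2 + 48*x - 64 = (x - 4)^3

Eigenvalues and multiplicities (the geometric multiplicity of λ is n − rank(A − λI), which equals the number of Jordan blocks for λ):
  λ = 4: algebraic multiplicity = 3, geometric multiplicity = 3

Determining the block sizes for each eigenvalue:
  λ = 4: gm = am = 3, so every block has size 1 → block sizes [1, 1, 1]

Assembling the blocks gives a Jordan form
J =
  [4, 0, 0]
  [0, 4, 0]
  [0, 0, 4]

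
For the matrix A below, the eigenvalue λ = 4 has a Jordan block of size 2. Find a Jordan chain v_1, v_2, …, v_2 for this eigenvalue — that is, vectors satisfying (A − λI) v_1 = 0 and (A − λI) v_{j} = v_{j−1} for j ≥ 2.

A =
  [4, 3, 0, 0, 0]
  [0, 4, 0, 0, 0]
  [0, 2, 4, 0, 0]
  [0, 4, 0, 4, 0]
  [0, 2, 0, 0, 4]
A Jordan chain for λ = 4 of length 2:
v_1 = (3, 0, 2, 4, 2)ᵀ
v_2 = (0, 1, 0, 0, 0)ᵀ

Let N = A − (4)·I. We want v_2 with N^2 v_2 = 0 but N^1 v_2 ≠ 0; then v_{j-1} := N · v_j for j = 2, …, 2.

Pick v_2 = (0, 1, 0, 0, 0)ᵀ.
Then v_1 = N · v_2 = (3, 0, 2, 4, 2)ᵀ.

Sanity check: (A − (4)·I) v_1 = (0, 0, 0, 0, 0)ᵀ = 0. ✓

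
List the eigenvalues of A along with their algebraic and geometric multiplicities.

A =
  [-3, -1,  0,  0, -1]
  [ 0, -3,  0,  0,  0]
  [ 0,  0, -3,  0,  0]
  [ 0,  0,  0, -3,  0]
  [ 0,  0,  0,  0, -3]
λ = -3: alg = 5, geom = 4

Step 1 — factor the characteristic polynomial to read off the algebraic multiplicities:
  χ_A(x) = (x + 3)^5

Step 2 — compute geometric multiplicities via the rank-nullity identity g(λ) = n − rank(A − λI):
  rank(A − (-3)·I) = 1, so dim ker(A − (-3)·I) = n − 1 = 4

Summary:
  λ = -3: algebraic multiplicity = 5, geometric multiplicity = 4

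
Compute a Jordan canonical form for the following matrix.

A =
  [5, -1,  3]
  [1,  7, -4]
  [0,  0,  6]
J_3(6)

The characteristic polynomial is
  det(x·I − A) = x^3 - 18*x^2 + 108*x - 216 = (x - 6)^3

Eigenvalues and multiplicities (the geometric multiplicity of λ is n − rank(A − λI), which equals the number of Jordan blocks for λ):
  λ = 6: algebraic multiplicity = 3, geometric multiplicity = 1

Determining the block sizes for each eigenvalue:
  λ = 6: one block (gm = 1), so the single block has size am = 3 → block sizes [3]

Assembling the blocks gives a Jordan form
J =
  [6, 1, 0]
  [0, 6, 1]
  [0, 0, 6]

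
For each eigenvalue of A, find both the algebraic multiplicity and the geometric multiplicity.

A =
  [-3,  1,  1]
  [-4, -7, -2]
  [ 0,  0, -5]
λ = -5: alg = 3, geom = 2

Step 1 — factor the characteristic polynomial to read off the algebraic multiplicities:
  χ_A(x) = (x + 5)^3

Step 2 — compute geometric multiplicities via the rank-nullity identity g(λ) = n − rank(A − λI):
  rank(A − (-5)·I) = 1, so dim ker(A − (-5)·I) = n − 1 = 2

Summary:
  λ = -5: algebraic multiplicity = 3, geometric multiplicity = 2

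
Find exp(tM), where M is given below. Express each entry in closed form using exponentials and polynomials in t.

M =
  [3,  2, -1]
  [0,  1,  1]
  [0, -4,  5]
e^{tM} =
  [exp(3*t), 2*t*exp(3*t), -t*exp(3*t)]
  [0, -2*t*exp(3*t) + exp(3*t), t*exp(3*t)]
  [0, -4*t*exp(3*t), 2*t*exp(3*t) + exp(3*t)]

Strategy: write M = P · J · P⁻¹ where J is a Jordan canonical form, so e^{tM} = P · e^{tJ} · P⁻¹, and e^{tJ} can be computed block-by-block.

M has Jordan form
J =
  [3, 1, 0]
  [0, 3, 0]
  [0, 0, 3]
(up to reordering of blocks).

Per-block formulas:
  For a 1×1 block at λ = 3: exp(t · [3]) = [e^(3t)].
  For a 2×2 Jordan block J_2(3): exp(t · J_2(3)) = e^(3t)·(I + t·N), where N is the 2×2 nilpotent shift.

After assembling e^{tJ} and conjugating by P, we get:

e^{tM} =
  [exp(3*t), 2*t*exp(3*t), -t*exp(3*t)]
  [0, -2*t*exp(3*t) + exp(3*t), t*exp(3*t)]
  [0, -4*t*exp(3*t), 2*t*exp(3*t) + exp(3*t)]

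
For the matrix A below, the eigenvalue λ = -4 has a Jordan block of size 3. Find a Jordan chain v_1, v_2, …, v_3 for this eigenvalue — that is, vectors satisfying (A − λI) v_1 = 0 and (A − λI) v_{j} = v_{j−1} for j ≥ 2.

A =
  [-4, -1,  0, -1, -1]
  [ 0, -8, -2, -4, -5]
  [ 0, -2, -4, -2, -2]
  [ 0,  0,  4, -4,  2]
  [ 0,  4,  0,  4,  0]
A Jordan chain for λ = -4 of length 3:
v_1 = (-2, -8, -4, 0, 8)ᵀ
v_2 = (0, -2, 0, 4, 0)ᵀ
v_3 = (0, 0, 1, 0, 0)ᵀ

Let N = A − (-4)·I. We want v_3 with N^3 v_3 = 0 but N^2 v_3 ≠ 0; then v_{j-1} := N · v_j for j = 3, …, 2.

Pick v_3 = (0, 0, 1, 0, 0)ᵀ.
Then v_2 = N · v_3 = (0, -2, 0, 4, 0)ᵀ.
Then v_1 = N · v_2 = (-2, -8, -4, 0, 8)ᵀ.

Sanity check: (A − (-4)·I) v_1 = (0, 0, 0, 0, 0)ᵀ = 0. ✓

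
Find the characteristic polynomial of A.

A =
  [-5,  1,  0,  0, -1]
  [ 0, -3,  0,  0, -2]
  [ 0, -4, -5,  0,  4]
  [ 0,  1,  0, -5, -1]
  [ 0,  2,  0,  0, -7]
x^5 + 25*x^4 + 250*x^3 + 1250*x^2 + 3125*x + 3125

Expanding det(x·I − A) (e.g. by cofactor expansion or by noting that A is similar to its Jordan form J, which has the same characteristic polynomial as A) gives
  χ_A(x) = x^5 + 25*x^4 + 250*x^3 + 1250*x^2 + 3125*x + 3125
which factors as (x + 5)^5. The eigenvalues (with algebraic multiplicities) are λ = -5 with multiplicity 5.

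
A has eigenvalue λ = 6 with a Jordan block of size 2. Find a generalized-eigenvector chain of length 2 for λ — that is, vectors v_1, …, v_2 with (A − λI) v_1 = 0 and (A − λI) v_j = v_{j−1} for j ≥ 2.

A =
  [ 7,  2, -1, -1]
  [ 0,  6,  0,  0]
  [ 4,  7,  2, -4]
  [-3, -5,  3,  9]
A Jordan chain for λ = 6 of length 2:
v_1 = (1, 0, 4, -3)ᵀ
v_2 = (1, 0, 0, 0)ᵀ

Let N = A − (6)·I. We want v_2 with N^2 v_2 = 0 but N^1 v_2 ≠ 0; then v_{j-1} := N · v_j for j = 2, …, 2.

Pick v_2 = (1, 0, 0, 0)ᵀ.
Then v_1 = N · v_2 = (1, 0, 4, -3)ᵀ.

Sanity check: (A − (6)·I) v_1 = (0, 0, 0, 0)ᵀ = 0. ✓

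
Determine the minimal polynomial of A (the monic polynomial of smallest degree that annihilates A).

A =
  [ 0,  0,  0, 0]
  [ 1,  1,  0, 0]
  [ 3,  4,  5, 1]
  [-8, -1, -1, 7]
x^4 - 13*x^3 + 48*x^2 - 36*x

The characteristic polynomial is χ_A(x) = x*(x - 6)^2*(x - 1), so the eigenvalues are known. The minimal polynomial is
  m_A(x) = Π_λ (x − λ)^{k_λ}
where k_λ is the size of the *largest* Jordan block for λ (equivalently, the smallest k with (A − λI)^k v = 0 for every generalised eigenvector v of λ).

  λ = 0: largest Jordan block has size 1, contributing (x − 0)
  λ = 1: largest Jordan block has size 1, contributing (x − 1)
  λ = 6: largest Jordan block has size 2, contributing (x − 6)^2

So m_A(x) = x*(x - 6)^2*(x - 1) = x^4 - 13*x^3 + 48*x^2 - 36*x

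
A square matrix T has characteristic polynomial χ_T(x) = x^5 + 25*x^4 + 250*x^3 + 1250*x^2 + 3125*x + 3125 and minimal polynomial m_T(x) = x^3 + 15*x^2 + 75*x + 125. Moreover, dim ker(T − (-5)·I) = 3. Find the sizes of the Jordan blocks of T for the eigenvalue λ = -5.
Block sizes for λ = -5: [3, 1, 1]

Step 1 — from the characteristic polynomial, algebraic multiplicity of λ = -5 is 5. From dim ker(T − (-5)·I) = 3, there are exactly 3 Jordan blocks for λ = -5.
Step 2 — from the minimal polynomial, the factor (x + 5)^3 tells us the largest block for λ = -5 has size 3.
Step 3 — with total size 5, 3 blocks, and largest block 3, the block sizes (in nonincreasing order) are [3, 1, 1].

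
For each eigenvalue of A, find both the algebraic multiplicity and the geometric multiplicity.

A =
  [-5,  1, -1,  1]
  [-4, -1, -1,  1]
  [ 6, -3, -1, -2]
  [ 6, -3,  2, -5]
λ = -3: alg = 4, geom = 2

Step 1 — factor the characteristic polynomial to read off the algebraic multiplicities:
  χ_A(x) = (x + 3)^4

Step 2 — compute geometric multiplicities via the rank-nullity identity g(λ) = n − rank(A − λI):
  rank(A − (-3)·I) = 2, so dim ker(A − (-3)·I) = n − 2 = 2

Summary:
  λ = -3: algebraic multiplicity = 4, geometric multiplicity = 2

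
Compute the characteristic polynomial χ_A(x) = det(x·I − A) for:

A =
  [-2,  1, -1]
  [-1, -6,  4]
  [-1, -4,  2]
x^3 + 6*x^2 + 12*x + 8

Expanding det(x·I − A) (e.g. by cofactor expansion or by noting that A is similar to its Jordan form J, which has the same characteristic polynomial as A) gives
  χ_A(x) = x^3 + 6*x^2 + 12*x + 8
which factors as (x + 2)^3. The eigenvalues (with algebraic multiplicities) are λ = -2 with multiplicity 3.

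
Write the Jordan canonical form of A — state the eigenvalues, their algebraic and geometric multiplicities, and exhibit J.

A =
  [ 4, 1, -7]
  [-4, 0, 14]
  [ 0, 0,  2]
J_2(2) ⊕ J_1(2)

The characteristic polynomial is
  det(x·I − A) = x^3 - 6*x^2 + 12*x - 8 = (x - 2)^3

Eigenvalues and multiplicities (the geometric multiplicity of λ is n − rank(A − λI), which equals the number of Jordan blocks for λ):
  λ = 2: algebraic multiplicity = 3, geometric multiplicity = 2

Determining the block sizes for each eigenvalue:
  λ = 2: 2 blocks summing to 3 forces exactly one block of size 2 and the rest size 1 → block sizes [2, 1]

Assembling the blocks gives a Jordan form
J =
  [2, 1, 0]
  [0, 2, 0]
  [0, 0, 2]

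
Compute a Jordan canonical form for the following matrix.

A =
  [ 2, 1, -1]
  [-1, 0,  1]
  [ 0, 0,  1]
J_2(1) ⊕ J_1(1)

The characteristic polynomial is
  det(x·I − A) = x^3 - 3*x^2 + 3*x - 1 = (x - 1)^3

Eigenvalues and multiplicities (the geometric multiplicity of λ is n − rank(A − λI), which equals the number of Jordan blocks for λ):
  λ = 1: algebraic multiplicity = 3, geometric multiplicity = 2

Determining the block sizes for each eigenvalue:
  λ = 1: 2 blocks summing to 3 forces exactly one block of size 2 and the rest size 1 → block sizes [2, 1]

Assembling the blocks gives a Jordan form
J =
  [1, 1, 0]
  [0, 1, 0]
  [0, 0, 1]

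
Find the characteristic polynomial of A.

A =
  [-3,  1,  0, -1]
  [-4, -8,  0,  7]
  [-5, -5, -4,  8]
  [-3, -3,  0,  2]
x^4 + 13*x^3 + 60*x^2 + 112*x + 64

Expanding det(x·I − A) (e.g. by cofactor expansion or by noting that A is similar to its Jordan form J, which has the same characteristic polynomial as A) gives
  χ_A(x) = x^4 + 13*x^3 + 60*x^2 + 112*x + 64
which factors as (x + 1)*(x + 4)^3. The eigenvalues (with algebraic multiplicities) are λ = -4 with multiplicity 3, λ = -1 with multiplicity 1.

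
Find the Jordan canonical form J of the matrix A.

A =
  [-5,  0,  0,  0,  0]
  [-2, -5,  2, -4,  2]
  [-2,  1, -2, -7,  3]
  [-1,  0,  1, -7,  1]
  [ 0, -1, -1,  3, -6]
J_3(-5) ⊕ J_1(-5) ⊕ J_1(-5)

The characteristic polynomial is
  det(x·I − A) = x^5 + 25*x^4 + 250*x^3 + 1250*x^2 + 3125*x + 3125 = (x + 5)^5

Eigenvalues and multiplicities (the geometric multiplicity of λ is n − rank(A − λI), which equals the number of Jordan blocks for λ):
  λ = -5: algebraic multiplicity = 5, geometric multiplicity = 3

Determining the block sizes for each eigenvalue:
  λ = -5: with am = 5 and gm = 3, the partition is not yet determined (e.g. several partitions of 5 into 3 parts exist). Let N = A − (-5)·I. Computing rank(N^1) = 2, rank(N^2) = 1, rank(N^3) = 0; the number of blocks of size ≥ j is rank(N^{j−1}) − rank(N^j), giving [3, 1, 1]. So we have 1 block(s) of size 3, 2 block(s) of size 1 → block sizes [3, 1, 1]

Assembling the blocks gives a Jordan form
J =
  [-5,  1,  0,  0,  0]
  [ 0, -5,  1,  0,  0]
  [ 0,  0, -5,  0,  0]
  [ 0,  0,  0, -5,  0]
  [ 0,  0,  0,  0, -5]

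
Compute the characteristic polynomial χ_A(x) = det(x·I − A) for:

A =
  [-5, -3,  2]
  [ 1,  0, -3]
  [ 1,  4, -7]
x^3 + 12*x^2 + 48*x + 64

Expanding det(x·I − A) (e.g. by cofactor expansion or by noting that A is similar to its Jordan form J, which has the same characteristic polynomial as A) gives
  χ_A(x) = x^3 + 12*x^2 + 48*x + 64
which factors as (x + 4)^3. The eigenvalues (with algebraic multiplicities) are λ = -4 with multiplicity 3.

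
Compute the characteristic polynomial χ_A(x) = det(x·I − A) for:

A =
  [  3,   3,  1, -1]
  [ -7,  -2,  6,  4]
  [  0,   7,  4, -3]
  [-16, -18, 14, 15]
x^4 - 20*x^3 + 150*x^2 - 500*x + 625

Expanding det(x·I − A) (e.g. by cofactor expansion or by noting that A is similar to its Jordan form J, which has the same characteristic polynomial as A) gives
  χ_A(x) = x^4 - 20*x^3 + 150*x^2 - 500*x + 625
which factors as (x - 5)^4. The eigenvalues (with algebraic multiplicities) are λ = 5 with multiplicity 4.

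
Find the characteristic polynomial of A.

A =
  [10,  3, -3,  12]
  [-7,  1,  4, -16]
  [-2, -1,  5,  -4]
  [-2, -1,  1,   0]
x^4 - 16*x^3 + 96*x^2 - 256*x + 256

Expanding det(x·I − A) (e.g. by cofactor expansion or by noting that A is similar to its Jordan form J, which has the same characteristic polynomial as A) gives
  χ_A(x) = x^4 - 16*x^3 + 96*x^2 - 256*x + 256
which factors as (x - 4)^4. The eigenvalues (with algebraic multiplicities) are λ = 4 with multiplicity 4.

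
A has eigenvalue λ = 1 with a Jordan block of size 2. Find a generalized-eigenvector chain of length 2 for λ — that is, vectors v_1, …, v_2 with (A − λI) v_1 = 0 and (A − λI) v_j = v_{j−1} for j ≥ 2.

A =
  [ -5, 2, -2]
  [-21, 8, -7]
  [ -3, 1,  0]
A Jordan chain for λ = 1 of length 2:
v_1 = (-6, -21, -3)ᵀ
v_2 = (1, 0, 0)ᵀ

Let N = A − (1)·I. We want v_2 with N^2 v_2 = 0 but N^1 v_2 ≠ 0; then v_{j-1} := N · v_j for j = 2, …, 2.

Pick v_2 = (1, 0, 0)ᵀ.
Then v_1 = N · v_2 = (-6, -21, -3)ᵀ.

Sanity check: (A − (1)·I) v_1 = (0, 0, 0)ᵀ = 0. ✓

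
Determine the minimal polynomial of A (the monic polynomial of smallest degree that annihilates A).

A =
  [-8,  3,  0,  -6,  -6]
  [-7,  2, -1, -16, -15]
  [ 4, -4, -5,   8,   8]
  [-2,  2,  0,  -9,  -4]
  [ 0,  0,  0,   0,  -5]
x^3 + 15*x^2 + 75*x + 125

The characteristic polynomial is χ_A(x) = (x + 5)^5, so the eigenvalues are known. The minimal polynomial is
  m_A(x) = Π_λ (x − λ)^{k_λ}
where k_λ is the size of the *largest* Jordan block for λ (equivalently, the smallest k with (A − λI)^k v = 0 for every generalised eigenvector v of λ).

  λ = -5: largest Jordan block has size 3, contributing (x + 5)^3

So m_A(x) = (x + 5)^3 = x^3 + 15*x^2 + 75*x + 125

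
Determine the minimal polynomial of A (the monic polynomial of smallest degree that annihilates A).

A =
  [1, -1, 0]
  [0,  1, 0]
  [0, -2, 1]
x^2 - 2*x + 1

The characteristic polynomial is χ_A(x) = (x - 1)^3, so the eigenvalues are known. The minimal polynomial is
  m_A(x) = Π_λ (x − λ)^{k_λ}
where k_λ is the size of the *largest* Jordan block for λ (equivalently, the smallest k with (A − λI)^k v = 0 for every generalised eigenvector v of λ).

  λ = 1: largest Jordan block has size 2, contributing (x − 1)^2

So m_A(x) = (x - 1)^2 = x^2 - 2*x + 1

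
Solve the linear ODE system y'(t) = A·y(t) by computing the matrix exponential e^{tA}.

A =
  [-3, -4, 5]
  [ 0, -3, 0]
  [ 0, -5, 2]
e^{tA} =
  [exp(-3*t), t*exp(-3*t) - exp(2*t) + exp(-3*t), exp(2*t) - exp(-3*t)]
  [0, exp(-3*t), 0]
  [0, -exp(2*t) + exp(-3*t), exp(2*t)]

Strategy: write A = P · J · P⁻¹ where J is a Jordan canonical form, so e^{tA} = P · e^{tJ} · P⁻¹, and e^{tJ} can be computed block-by-block.

A has Jordan form
J =
  [-3,  1, 0]
  [ 0, -3, 0]
  [ 0,  0, 2]
(up to reordering of blocks).

Per-block formulas:
  For a 1×1 block at λ = 2: exp(t · [2]) = [e^(2t)].
  For a 2×2 Jordan block J_2(-3): exp(t · J_2(-3)) = e^(-3t)·(I + t·N), where N is the 2×2 nilpotent shift.

After assembling e^{tJ} and conjugating by P, we get:

e^{tA} =
  [exp(-3*t), t*exp(-3*t) - exp(2*t) + exp(-3*t), exp(2*t) - exp(-3*t)]
  [0, exp(-3*t), 0]
  [0, -exp(2*t) + exp(-3*t), exp(2*t)]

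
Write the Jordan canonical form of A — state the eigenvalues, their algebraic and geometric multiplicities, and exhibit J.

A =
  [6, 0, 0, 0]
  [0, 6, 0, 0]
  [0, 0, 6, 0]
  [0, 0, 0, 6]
J_1(6) ⊕ J_1(6) ⊕ J_1(6) ⊕ J_1(6)

The characteristic polynomial is
  det(x·I − A) = x^4 - 24*x^3 + 216*x^2 - 864*x + 1296 = (x - 6)^4

Eigenvalues and multiplicities (the geometric multiplicity of λ is n − rank(A − λI), which equals the number of Jordan blocks for λ):
  λ = 6: algebraic multiplicity = 4, geometric multiplicity = 4

Determining the block sizes for each eigenvalue:
  λ = 6: gm = am = 4, so every block has size 1 → block sizes [1, 1, 1, 1]

Assembling the blocks gives a Jordan form
J =
  [6, 0, 0, 0]
  [0, 6, 0, 0]
  [0, 0, 6, 0]
  [0, 0, 0, 6]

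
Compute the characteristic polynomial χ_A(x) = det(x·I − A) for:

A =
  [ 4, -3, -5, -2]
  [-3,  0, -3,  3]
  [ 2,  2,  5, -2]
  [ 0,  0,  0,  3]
x^4 - 12*x^3 + 54*x^2 - 108*x + 81

Expanding det(x·I − A) (e.g. by cofactor expansion or by noting that A is similar to its Jordan form J, which has the same characteristic polynomial as A) gives
  χ_A(x) = x^4 - 12*x^3 + 54*x^2 - 108*x + 81
which factors as (x - 3)^4. The eigenvalues (with algebraic multiplicities) are λ = 3 with multiplicity 4.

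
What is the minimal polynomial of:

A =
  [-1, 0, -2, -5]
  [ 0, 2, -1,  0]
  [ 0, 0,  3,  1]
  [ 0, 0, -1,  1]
x^4 - 5*x^3 + 6*x^2 + 4*x - 8

The characteristic polynomial is χ_A(x) = (x - 2)^3*(x + 1), so the eigenvalues are known. The minimal polynomial is
  m_A(x) = Π_λ (x − λ)^{k_λ}
where k_λ is the size of the *largest* Jordan block for λ (equivalently, the smallest k with (A − λI)^k v = 0 for every generalised eigenvector v of λ).

  λ = -1: largest Jordan block has size 1, contributing (x + 1)
  λ = 2: largest Jordan block has size 3, contributing (x − 2)^3

So m_A(x) = (x - 2)^3*(x + 1) = x^4 - 5*x^3 + 6*x^2 + 4*x - 8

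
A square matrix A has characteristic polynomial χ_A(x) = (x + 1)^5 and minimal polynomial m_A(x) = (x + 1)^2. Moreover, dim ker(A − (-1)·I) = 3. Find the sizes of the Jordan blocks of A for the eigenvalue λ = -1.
Block sizes for λ = -1: [2, 2, 1]

Step 1 — from the characteristic polynomial, algebraic multiplicity of λ = -1 is 5. From dim ker(A − (-1)·I) = 3, there are exactly 3 Jordan blocks for λ = -1.
Step 2 — from the minimal polynomial, the factor (x + 1)^2 tells us the largest block for λ = -1 has size 2.
Step 3 — with total size 5, 3 blocks, and largest block 2, the block sizes (in nonincreasing order) are [2, 2, 1].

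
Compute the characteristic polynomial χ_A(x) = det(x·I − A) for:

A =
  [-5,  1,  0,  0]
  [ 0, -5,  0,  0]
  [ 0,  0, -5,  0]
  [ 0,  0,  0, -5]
x^4 + 20*x^3 + 150*x^2 + 500*x + 625

Expanding det(x·I − A) (e.g. by cofactor expansion or by noting that A is similar to its Jordan form J, which has the same characteristic polynomial as A) gives
  χ_A(x) = x^4 + 20*x^3 + 150*x^2 + 500*x + 625
which factors as (x + 5)^4. The eigenvalues (with algebraic multiplicities) are λ = -5 with multiplicity 4.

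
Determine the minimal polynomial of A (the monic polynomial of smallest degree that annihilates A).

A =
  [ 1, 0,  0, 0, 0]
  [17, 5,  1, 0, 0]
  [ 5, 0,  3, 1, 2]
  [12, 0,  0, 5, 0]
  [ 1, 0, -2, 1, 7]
x^4 - 16*x^3 + 90*x^2 - 200*x + 125

The characteristic polynomial is χ_A(x) = (x - 5)^4*(x - 1), so the eigenvalues are known. The minimal polynomial is
  m_A(x) = Π_λ (x − λ)^{k_λ}
where k_λ is the size of the *largest* Jordan block for λ (equivalently, the smallest k with (A − λI)^k v = 0 for every generalised eigenvector v of λ).

  λ = 1: largest Jordan block has size 1, contributing (x − 1)
  λ = 5: largest Jordan block has size 3, contributing (x − 5)^3

So m_A(x) = (x - 5)^3*(x - 1) = x^4 - 16*x^3 + 90*x^2 - 200*x + 125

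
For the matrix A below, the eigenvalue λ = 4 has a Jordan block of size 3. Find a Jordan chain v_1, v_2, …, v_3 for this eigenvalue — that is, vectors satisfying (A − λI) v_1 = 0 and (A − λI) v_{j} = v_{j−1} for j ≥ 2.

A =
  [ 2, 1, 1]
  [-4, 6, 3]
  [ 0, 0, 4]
A Jordan chain for λ = 4 of length 3:
v_1 = (1, 2, 0)ᵀ
v_2 = (1, 3, 0)ᵀ
v_3 = (0, 0, 1)ᵀ

Let N = A − (4)·I. We want v_3 with N^3 v_3 = 0 but N^2 v_3 ≠ 0; then v_{j-1} := N · v_j for j = 3, …, 2.

Pick v_3 = (0, 0, 1)ᵀ.
Then v_2 = N · v_3 = (1, 3, 0)ᵀ.
Then v_1 = N · v_2 = (1, 2, 0)ᵀ.

Sanity check: (A − (4)·I) v_1 = (0, 0, 0)ᵀ = 0. ✓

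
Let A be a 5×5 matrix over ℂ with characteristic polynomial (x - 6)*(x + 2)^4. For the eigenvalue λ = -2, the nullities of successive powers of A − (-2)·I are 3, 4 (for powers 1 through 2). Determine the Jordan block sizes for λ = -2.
Block sizes for λ = -2: [2, 1, 1]

From the dimensions of kernels of powers, the number of Jordan blocks of size at least j is d_j − d_{j−1} where d_j = dim ker(N^j) (with d_0 = 0). Computing the differences gives [3, 1].
The number of blocks of size exactly k is (#blocks of size ≥ k) − (#blocks of size ≥ k + 1), so the partition is: 2 block(s) of size 1, 1 block(s) of size 2.
In nonincreasing order the block sizes are [2, 1, 1].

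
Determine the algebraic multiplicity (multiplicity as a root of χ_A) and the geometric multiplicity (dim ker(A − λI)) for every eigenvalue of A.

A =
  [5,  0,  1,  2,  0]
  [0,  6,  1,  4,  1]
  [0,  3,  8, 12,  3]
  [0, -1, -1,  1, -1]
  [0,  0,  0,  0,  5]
λ = 5: alg = 5, geom = 3

Step 1 — factor the characteristic polynomial to read off the algebraic multiplicities:
  χ_A(x) = (x - 5)^5

Step 2 — compute geometric multiplicities via the rank-nullity identity g(λ) = n − rank(A − λI):
  rank(A − (5)·I) = 2, so dim ker(A − (5)·I) = n − 2 = 3

Summary:
  λ = 5: algebraic multiplicity = 5, geometric multiplicity = 3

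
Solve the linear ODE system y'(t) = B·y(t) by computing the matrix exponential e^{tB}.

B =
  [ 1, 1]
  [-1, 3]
e^{tB} =
  [-t*exp(2*t) + exp(2*t), t*exp(2*t)]
  [-t*exp(2*t), t*exp(2*t) + exp(2*t)]

Strategy: write B = P · J · P⁻¹ where J is a Jordan canonical form, so e^{tB} = P · e^{tJ} · P⁻¹, and e^{tJ} can be computed block-by-block.

B has Jordan form
J =
  [2, 1]
  [0, 2]
(up to reordering of blocks).

Per-block formulas:
  For a 2×2 Jordan block J_2(2): exp(t · J_2(2)) = e^(2t)·(I + t·N), where N is the 2×2 nilpotent shift.

After assembling e^{tJ} and conjugating by P, we get:

e^{tB} =
  [-t*exp(2*t) + exp(2*t), t*exp(2*t)]
  [-t*exp(2*t), t*exp(2*t) + exp(2*t)]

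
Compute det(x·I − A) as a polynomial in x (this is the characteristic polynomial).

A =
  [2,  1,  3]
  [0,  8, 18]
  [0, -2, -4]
x^3 - 6*x^2 + 12*x - 8

Expanding det(x·I − A) (e.g. by cofactor expansion or by noting that A is similar to its Jordan form J, which has the same characteristic polynomial as A) gives
  χ_A(x) = x^3 - 6*x^2 + 12*x - 8
which factors as (x - 2)^3. The eigenvalues (with algebraic multiplicities) are λ = 2 with multiplicity 3.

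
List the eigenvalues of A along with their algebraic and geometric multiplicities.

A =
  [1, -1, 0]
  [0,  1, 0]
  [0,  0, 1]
λ = 1: alg = 3, geom = 2

Step 1 — factor the characteristic polynomial to read off the algebraic multiplicities:
  χ_A(x) = (x - 1)^3

Step 2 — compute geometric multiplicities via the rank-nullity identity g(λ) = n − rank(A − λI):
  rank(A − (1)·I) = 1, so dim ker(A − (1)·I) = n − 1 = 2

Summary:
  λ = 1: algebraic multiplicity = 3, geometric multiplicity = 2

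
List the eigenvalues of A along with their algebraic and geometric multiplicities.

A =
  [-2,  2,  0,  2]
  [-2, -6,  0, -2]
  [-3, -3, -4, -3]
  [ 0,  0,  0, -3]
λ = -4: alg = 3, geom = 2; λ = -3: alg = 1, geom = 1

Step 1 — factor the characteristic polynomial to read off the algebraic multiplicities:
  χ_A(x) = (x + 3)*(x + 4)^3

Step 2 — compute geometric multiplicities via the rank-nullity identity g(λ) = n − rank(A − λI):
  rank(A − (-4)·I) = 2, so dim ker(A − (-4)·I) = n − 2 = 2
  rank(A − (-3)·I) = 3, so dim ker(A − (-3)·I) = n − 3 = 1

Summary:
  λ = -4: algebraic multiplicity = 3, geometric multiplicity = 2
  λ = -3: algebraic multiplicity = 1, geometric multiplicity = 1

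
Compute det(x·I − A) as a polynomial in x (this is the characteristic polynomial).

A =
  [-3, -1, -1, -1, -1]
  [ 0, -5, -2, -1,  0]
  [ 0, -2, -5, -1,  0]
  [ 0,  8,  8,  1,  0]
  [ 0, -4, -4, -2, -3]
x^5 + 15*x^4 + 90*x^3 + 270*x^2 + 405*x + 243

Expanding det(x·I − A) (e.g. by cofactor expansion or by noting that A is similar to its Jordan form J, which has the same characteristic polynomial as A) gives
  χ_A(x) = x^5 + 15*x^4 + 90*x^3 + 270*x^2 + 405*x + 243
which factors as (x + 3)^5. The eigenvalues (with algebraic multiplicities) are λ = -3 with multiplicity 5.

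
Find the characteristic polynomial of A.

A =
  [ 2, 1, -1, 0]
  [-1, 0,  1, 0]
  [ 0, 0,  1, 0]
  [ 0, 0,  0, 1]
x^4 - 4*x^3 + 6*x^2 - 4*x + 1

Expanding det(x·I − A) (e.g. by cofactor expansion or by noting that A is similar to its Jordan form J, which has the same characteristic polynomial as A) gives
  χ_A(x) = x^4 - 4*x^3 + 6*x^2 - 4*x + 1
which factors as (x - 1)^4. The eigenvalues (with algebraic multiplicities) are λ = 1 with multiplicity 4.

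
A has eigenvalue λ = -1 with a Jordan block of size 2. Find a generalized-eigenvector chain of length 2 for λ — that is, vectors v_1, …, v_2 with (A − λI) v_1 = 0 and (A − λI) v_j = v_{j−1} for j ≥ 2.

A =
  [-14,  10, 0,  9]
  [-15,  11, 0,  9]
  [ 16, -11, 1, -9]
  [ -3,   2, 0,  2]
A Jordan chain for λ = -1 of length 2:
v_1 = (-3, -3, 3, -1)ᵀ
v_2 = (1, 1, -1, 0)ᵀ

Let N = A − (-1)·I. We want v_2 with N^2 v_2 = 0 but N^1 v_2 ≠ 0; then v_{j-1} := N · v_j for j = 2, …, 2.

Pick v_2 = (1, 1, -1, 0)ᵀ.
Then v_1 = N · v_2 = (-3, -3, 3, -1)ᵀ.

Sanity check: (A − (-1)·I) v_1 = (0, 0, 0, 0)ᵀ = 0. ✓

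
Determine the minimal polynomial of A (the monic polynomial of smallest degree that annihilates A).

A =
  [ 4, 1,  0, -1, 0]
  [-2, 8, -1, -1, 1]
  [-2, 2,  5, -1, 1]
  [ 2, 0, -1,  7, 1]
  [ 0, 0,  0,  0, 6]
x^2 - 12*x + 36

The characteristic polynomial is χ_A(x) = (x - 6)^5, so the eigenvalues are known. The minimal polynomial is
  m_A(x) = Π_λ (x − λ)^{k_λ}
where k_λ is the size of the *largest* Jordan block for λ (equivalently, the smallest k with (A − λI)^k v = 0 for every generalised eigenvector v of λ).

  λ = 6: largest Jordan block has size 2, contributing (x − 6)^2

So m_A(x) = (x - 6)^2 = x^2 - 12*x + 36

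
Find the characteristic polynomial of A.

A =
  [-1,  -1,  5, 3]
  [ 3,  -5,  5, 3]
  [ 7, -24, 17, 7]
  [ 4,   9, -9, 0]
x^4 - 11*x^3 + 15*x^2 + 175*x - 500

Expanding det(x·I − A) (e.g. by cofactor expansion or by noting that A is similar to its Jordan form J, which has the same characteristic polynomial as A) gives
  χ_A(x) = x^4 - 11*x^3 + 15*x^2 + 175*x - 500
which factors as (x - 5)^3*(x + 4). The eigenvalues (with algebraic multiplicities) are λ = -4 with multiplicity 1, λ = 5 with multiplicity 3.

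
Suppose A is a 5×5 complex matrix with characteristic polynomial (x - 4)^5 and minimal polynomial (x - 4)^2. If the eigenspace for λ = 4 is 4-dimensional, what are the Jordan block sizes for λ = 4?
Block sizes for λ = 4: [2, 1, 1, 1]

Step 1 — from the characteristic polynomial, algebraic multiplicity of λ = 4 is 5. From dim ker(A − (4)·I) = 4, there are exactly 4 Jordan blocks for λ = 4.
Step 2 — from the minimal polynomial, the factor (x − 4)^2 tells us the largest block for λ = 4 has size 2.
Step 3 — with total size 5, 4 blocks, and largest block 2, the block sizes (in nonincreasing order) are [2, 1, 1, 1].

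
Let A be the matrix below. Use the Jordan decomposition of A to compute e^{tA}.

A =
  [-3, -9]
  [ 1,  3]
e^{tA} =
  [1 - 3*t, -9*t]
  [t, 3*t + 1]

Strategy: write A = P · J · P⁻¹ where J is a Jordan canonical form, so e^{tA} = P · e^{tJ} · P⁻¹, and e^{tJ} can be computed block-by-block.

A has Jordan form
J =
  [0, 1]
  [0, 0]
(up to reordering of blocks).

Per-block formulas:
  For a 2×2 Jordan block J_2(0): exp(t · J_2(0)) = e^(0t)·(I + t·N), where N is the 2×2 nilpotent shift.

After assembling e^{tJ} and conjugating by P, we get:

e^{tA} =
  [1 - 3*t, -9*t]
  [t, 3*t + 1]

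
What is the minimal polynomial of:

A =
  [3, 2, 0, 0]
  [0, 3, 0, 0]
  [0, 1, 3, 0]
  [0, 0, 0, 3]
x^2 - 6*x + 9

The characteristic polynomial is χ_A(x) = (x - 3)^4, so the eigenvalues are known. The minimal polynomial is
  m_A(x) = Π_λ (x − λ)^{k_λ}
where k_λ is the size of the *largest* Jordan block for λ (equivalently, the smallest k with (A − λI)^k v = 0 for every generalised eigenvector v of λ).

  λ = 3: largest Jordan block has size 2, contributing (x − 3)^2

So m_A(x) = (x - 3)^2 = x^2 - 6*x + 9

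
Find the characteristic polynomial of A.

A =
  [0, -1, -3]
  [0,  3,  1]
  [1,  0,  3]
x^3 - 6*x^2 + 12*x - 8

Expanding det(x·I − A) (e.g. by cofactor expansion or by noting that A is similar to its Jordan form J, which has the same characteristic polynomial as A) gives
  χ_A(x) = x^3 - 6*x^2 + 12*x - 8
which factors as (x - 2)^3. The eigenvalues (with algebraic multiplicities) are λ = 2 with multiplicity 3.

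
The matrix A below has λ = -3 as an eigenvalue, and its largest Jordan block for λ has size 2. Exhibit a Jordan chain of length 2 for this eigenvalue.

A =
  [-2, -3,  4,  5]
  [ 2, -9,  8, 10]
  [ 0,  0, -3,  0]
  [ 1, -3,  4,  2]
A Jordan chain for λ = -3 of length 2:
v_1 = (1, 2, 0, 1)ᵀ
v_2 = (1, 0, 0, 0)ᵀ

Let N = A − (-3)·I. We want v_2 with N^2 v_2 = 0 but N^1 v_2 ≠ 0; then v_{j-1} := N · v_j for j = 2, …, 2.

Pick v_2 = (1, 0, 0, 0)ᵀ.
Then v_1 = N · v_2 = (1, 2, 0, 1)ᵀ.

Sanity check: (A − (-3)·I) v_1 = (0, 0, 0, 0)ᵀ = 0. ✓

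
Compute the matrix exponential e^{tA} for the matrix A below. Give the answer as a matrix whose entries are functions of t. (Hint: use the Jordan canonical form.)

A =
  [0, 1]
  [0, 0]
e^{tA} =
  [1, t]
  [0, 1]

Strategy: write A = P · J · P⁻¹ where J is a Jordan canonical form, so e^{tA} = P · e^{tJ} · P⁻¹, and e^{tJ} can be computed block-by-block.

A has Jordan form
J =
  [0, 1]
  [0, 0]
(up to reordering of blocks).

Per-block formulas:
  For a 2×2 Jordan block J_2(0): exp(t · J_2(0)) = e^(0t)·(I + t·N), where N is the 2×2 nilpotent shift.

After assembling e^{tJ} and conjugating by P, we get:

e^{tA} =
  [1, t]
  [0, 1]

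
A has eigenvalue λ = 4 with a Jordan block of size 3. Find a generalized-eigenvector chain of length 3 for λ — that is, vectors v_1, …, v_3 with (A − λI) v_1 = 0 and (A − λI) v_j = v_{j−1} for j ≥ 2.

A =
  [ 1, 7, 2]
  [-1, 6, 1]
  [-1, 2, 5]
A Jordan chain for λ = 4 of length 3:
v_1 = (-3, -1, -1)ᵀ
v_2 = (7, 2, 2)ᵀ
v_3 = (0, 1, 0)ᵀ

Let N = A − (4)·I. We want v_3 with N^3 v_3 = 0 but N^2 v_3 ≠ 0; then v_{j-1} := N · v_j for j = 3, …, 2.

Pick v_3 = (0, 1, 0)ᵀ.
Then v_2 = N · v_3 = (7, 2, 2)ᵀ.
Then v_1 = N · v_2 = (-3, -1, -1)ᵀ.

Sanity check: (A − (4)·I) v_1 = (0, 0, 0)ᵀ = 0. ✓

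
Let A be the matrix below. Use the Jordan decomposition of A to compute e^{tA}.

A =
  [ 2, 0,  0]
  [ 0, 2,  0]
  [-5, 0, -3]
e^{tA} =
  [exp(2*t), 0, 0]
  [0, exp(2*t), 0]
  [-exp(2*t) + exp(-3*t), 0, exp(-3*t)]

Strategy: write A = P · J · P⁻¹ where J is a Jordan canonical form, so e^{tA} = P · e^{tJ} · P⁻¹, and e^{tJ} can be computed block-by-block.

A has Jordan form
J =
  [-3, 0, 0]
  [ 0, 2, 0]
  [ 0, 0, 2]
(up to reordering of blocks).

Per-block formulas:
  For a 1×1 block at λ = 2: exp(t · [2]) = [e^(2t)].
  For a 1×1 block at λ = -3: exp(t · [-3]) = [e^(-3t)].

After assembling e^{tJ} and conjugating by P, we get:

e^{tA} =
  [exp(2*t), 0, 0]
  [0, exp(2*t), 0]
  [-exp(2*t) + exp(-3*t), 0, exp(-3*t)]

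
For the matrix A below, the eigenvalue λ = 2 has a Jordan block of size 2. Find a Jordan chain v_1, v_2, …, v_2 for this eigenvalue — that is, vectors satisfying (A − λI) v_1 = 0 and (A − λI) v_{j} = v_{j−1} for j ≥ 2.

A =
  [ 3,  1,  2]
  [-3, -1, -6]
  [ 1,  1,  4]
A Jordan chain for λ = 2 of length 2:
v_1 = (1, -3, 1)ᵀ
v_2 = (1, 0, 0)ᵀ

Let N = A − (2)·I. We want v_2 with N^2 v_2 = 0 but N^1 v_2 ≠ 0; then v_{j-1} := N · v_j for j = 2, …, 2.

Pick v_2 = (1, 0, 0)ᵀ.
Then v_1 = N · v_2 = (1, -3, 1)ᵀ.

Sanity check: (A − (2)·I) v_1 = (0, 0, 0)ᵀ = 0. ✓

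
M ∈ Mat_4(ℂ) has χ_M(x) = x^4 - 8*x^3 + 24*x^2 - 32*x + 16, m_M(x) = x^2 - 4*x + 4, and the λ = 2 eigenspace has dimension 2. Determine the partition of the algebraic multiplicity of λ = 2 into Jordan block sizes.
Block sizes for λ = 2: [2, 2]

Step 1 — from the characteristic polynomial, algebraic multiplicity of λ = 2 is 4. From dim ker(M − (2)·I) = 2, there are exactly 2 Jordan blocks for λ = 2.
Step 2 — from the minimal polynomial, the factor (x − 2)^2 tells us the largest block for λ = 2 has size 2.
Step 3 — with total size 4, 2 blocks, and largest block 2, the block sizes (in nonincreasing order) are [2, 2].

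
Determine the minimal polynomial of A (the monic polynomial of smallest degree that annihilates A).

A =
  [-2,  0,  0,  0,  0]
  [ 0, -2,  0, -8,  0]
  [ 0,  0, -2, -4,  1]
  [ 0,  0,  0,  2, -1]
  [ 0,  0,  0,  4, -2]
x^3 + 2*x^2

The characteristic polynomial is χ_A(x) = x^2*(x + 2)^3, so the eigenvalues are known. The minimal polynomial is
  m_A(x) = Π_λ (x − λ)^{k_λ}
where k_λ is the size of the *largest* Jordan block for λ (equivalently, the smallest k with (A − λI)^k v = 0 for every generalised eigenvector v of λ).

  λ = -2: largest Jordan block has size 1, contributing (x + 2)
  λ = 0: largest Jordan block has size 2, contributing (x − 0)^2

So m_A(x) = x^2*(x + 2) = x^3 + 2*x^2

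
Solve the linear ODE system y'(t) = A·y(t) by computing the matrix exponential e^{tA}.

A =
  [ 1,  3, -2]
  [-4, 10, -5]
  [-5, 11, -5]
e^{tA} =
  [-t^2*exp(2*t)/2 - t*exp(2*t) + exp(2*t), -t^2*exp(2*t)/2 + 3*t*exp(2*t), t^2*exp(2*t)/2 - 2*t*exp(2*t)]
  [-3*t^2*exp(2*t)/2 - 4*t*exp(2*t), -3*t^2*exp(2*t)/2 + 8*t*exp(2*t) + exp(2*t), 3*t^2*exp(2*t)/2 - 5*t*exp(2*t)]
  [-2*t^2*exp(2*t) - 5*t*exp(2*t), -2*t^2*exp(2*t) + 11*t*exp(2*t), 2*t^2*exp(2*t) - 7*t*exp(2*t) + exp(2*t)]

Strategy: write A = P · J · P⁻¹ where J is a Jordan canonical form, so e^{tA} = P · e^{tJ} · P⁻¹, and e^{tJ} can be computed block-by-block.

A has Jordan form
J =
  [2, 1, 0]
  [0, 2, 1]
  [0, 0, 2]
(up to reordering of blocks).

Per-block formulas:
  For a 3×3 Jordan block J_3(2): exp(t · J_3(2)) = e^(2t)·(I + t·N + (t^2/2)·N^2), where N is the 3×3 nilpotent shift.

After assembling e^{tJ} and conjugating by P, we get:

e^{tA} =
  [-t^2*exp(2*t)/2 - t*exp(2*t) + exp(2*t), -t^2*exp(2*t)/2 + 3*t*exp(2*t), t^2*exp(2*t)/2 - 2*t*exp(2*t)]
  [-3*t^2*exp(2*t)/2 - 4*t*exp(2*t), -3*t^2*exp(2*t)/2 + 8*t*exp(2*t) + exp(2*t), 3*t^2*exp(2*t)/2 - 5*t*exp(2*t)]
  [-2*t^2*exp(2*t) - 5*t*exp(2*t), -2*t^2*exp(2*t) + 11*t*exp(2*t), 2*t^2*exp(2*t) - 7*t*exp(2*t) + exp(2*t)]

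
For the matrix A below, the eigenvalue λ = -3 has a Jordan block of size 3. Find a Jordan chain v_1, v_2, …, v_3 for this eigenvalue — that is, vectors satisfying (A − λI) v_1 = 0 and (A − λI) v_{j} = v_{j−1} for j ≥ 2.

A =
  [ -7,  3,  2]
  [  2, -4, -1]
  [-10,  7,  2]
A Jordan chain for λ = -3 of length 3:
v_1 = (2, 0, 4)ᵀ
v_2 = (-4, 2, -10)ᵀ
v_3 = (1, 0, 0)ᵀ

Let N = A − (-3)·I. We want v_3 with N^3 v_3 = 0 but N^2 v_3 ≠ 0; then v_{j-1} := N · v_j for j = 3, …, 2.

Pick v_3 = (1, 0, 0)ᵀ.
Then v_2 = N · v_3 = (-4, 2, -10)ᵀ.
Then v_1 = N · v_2 = (2, 0, 4)ᵀ.

Sanity check: (A − (-3)·I) v_1 = (0, 0, 0)ᵀ = 0. ✓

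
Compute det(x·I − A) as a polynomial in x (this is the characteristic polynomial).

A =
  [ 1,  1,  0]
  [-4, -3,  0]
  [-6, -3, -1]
x^3 + 3*x^2 + 3*x + 1

Expanding det(x·I − A) (e.g. by cofactor expansion or by noting that A is similar to its Jordan form J, which has the same characteristic polynomial as A) gives
  χ_A(x) = x^3 + 3*x^2 + 3*x + 1
which factors as (x + 1)^3. The eigenvalues (with algebraic multiplicities) are λ = -1 with multiplicity 3.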